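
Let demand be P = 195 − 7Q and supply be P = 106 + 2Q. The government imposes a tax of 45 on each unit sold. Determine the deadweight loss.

112.50

Competitive equilibrium: 195 − 7Q = 106 + 2Q → Q* = 9.8889, P* = 125.7778.
With the tax, the buyer price exceeds the seller price by 45: (195 − 7Q) − (106 + 2Q) = 45 → Q' = 4.8889.
ΔQ = 9.8889 − 4.8889 = 5; the wedge equals the tax, 45.
DWL = ½ × 5 × 45 = 112.50.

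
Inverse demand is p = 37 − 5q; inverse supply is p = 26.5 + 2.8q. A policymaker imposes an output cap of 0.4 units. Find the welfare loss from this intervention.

3.49

Competitive equilibrium: 37 − 5q = 26.5 + 2.8q → q* = 1.3462, p* = 30.2692.
At q = 0.4: demand price = 37 − 5·0.4 = 35; supply price = 26.5 + 2.8·0.4 = 27.62.
Δq = 1.3462 − 0.4 = 0.9462; wedge = 35 − 27.62 = 7.38.
Welfare loss = ½ × 0.9462 × 7.38 = 3.49.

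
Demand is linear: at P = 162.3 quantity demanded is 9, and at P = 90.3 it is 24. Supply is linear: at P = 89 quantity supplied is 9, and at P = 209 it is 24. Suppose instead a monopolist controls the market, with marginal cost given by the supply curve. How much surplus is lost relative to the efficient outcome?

Demand slope = (90.3 − 162.3)/(24 − 9) = −4.8, so P = 205.5 − 4.8Q.
Supply slope = (209 − 89)/(24 − 9) = 8, so P = 17 + 8Q.
Competitive equilibrium: 205.5 − 4.8Q = 17 + 8Q → Q* = 14.7266, P* = 134.8125.
Marginal revenue: MR = 205.5 − 9.6Q. Set MR = MC: 205.5 − 9.6Q = 17 + 8Q → Q_m = 10.7102.
Price P_m = 205.5 − 4.8·10.7102 = 154.091; MC(Q_m) = 17 + 8·10.7102 = 102.6816.
Competitive Q* = 14.7266, so ΔQ = 4.0164; wedge = 154.091 − 102.6816 = 51.4094.
Welfare loss = ½ × 4.0164 × 51.4094 = 103.24.

103.24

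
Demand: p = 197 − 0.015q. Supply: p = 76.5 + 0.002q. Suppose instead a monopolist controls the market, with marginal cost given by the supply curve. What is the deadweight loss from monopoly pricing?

93837.78

Competitive equilibrium: 197 − 0.015q = 76.5 + 0.002q → q* = 7088.235294, p* = 90.676471.
Marginal revenue: MR = 197 − 0.03q. Set MR = MC: 197 − 0.03q = 76.5 + 0.002q → q_m = 3765.625.
Price p_m = 197 − 0.015·3765.625 = 140.515625; MC(q_m) = 76.5 + 0.002·3765.625 = 84.03125.
Competitive q* = 7088.235294, so Δq = 3322.610294; wedge = 140.515625 − 84.03125 = 56.484375.
Deadweight loss = ½ × 3322.610294 × 56.484375 = 93837.78.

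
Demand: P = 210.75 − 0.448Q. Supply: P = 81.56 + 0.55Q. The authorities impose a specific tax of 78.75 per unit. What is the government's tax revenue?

3980.11

Competitive equilibrium: 210.75 − 0.448Q = 81.56 + 0.55Q → Q* = 129.4489, P* = 152.7569.
With the tax, the buyer price exceeds the seller price by 78.75: (210.75 − 0.448Q) − (81.56 + 0.55Q) = 78.75 → Q' = 50.5411.
Tax revenue = 78.75 × 50.5411 = 3980.11.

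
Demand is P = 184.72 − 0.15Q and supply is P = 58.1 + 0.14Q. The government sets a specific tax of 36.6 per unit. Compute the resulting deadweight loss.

Competitive equilibrium: 184.72 − 0.15Q = 58.1 + 0.14Q → Q* = 436.6207, P* = 119.2269.
With the tax, the buyer price exceeds the seller price by 36.6: (184.72 − 0.15Q) − (58.1 + 0.14Q) = 36.6 → Q' = 310.4138.
ΔQ = 436.6207 − 310.4138 = 126.2069; the wedge equals the tax, 36.6.
The triangle = ½ × 126.2069 × 36.6 = 2309.59.

2309.59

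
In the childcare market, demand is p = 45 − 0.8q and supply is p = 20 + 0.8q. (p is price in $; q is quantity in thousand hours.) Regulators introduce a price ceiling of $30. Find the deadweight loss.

Competitive equilibrium: 45 − 0.8q = 20 + 0.8q → q* = 15.625, p* = 32.5.
At the ceiling p = 30, quantity supplied = (30 − 20)/0.8 = 12.5.
Willingness to pay at q' = 12.5: 45 − 0.8·12.5 = 35.
Δq = 15.625 − 12.5 = 3.125; wedge = 35 − 30 = 5.
DWL = ½ × 3.125 × 5 = $7.81 thousand.

$7.81 thousand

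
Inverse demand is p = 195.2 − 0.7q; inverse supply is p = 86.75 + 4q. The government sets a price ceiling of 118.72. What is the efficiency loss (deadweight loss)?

Competitive equilibrium: 195.2 − 0.7q = 86.75 + 4q → q* = 23.07447, p* = 179.04787.
At the ceiling p = 118.72, quantity supplied = (118.72 − 86.75)/4 = 7.9925.
Willingness to pay at q' = 7.9925: 195.2 − 0.7·7.9925 = 189.60525.
Δq = 23.07447 − 7.9925 = 15.08197; wedge = 189.60525 − 118.72 = 70.88525.
DWL = ½ × 15.08197 × 70.88525 = 534.54.

534.54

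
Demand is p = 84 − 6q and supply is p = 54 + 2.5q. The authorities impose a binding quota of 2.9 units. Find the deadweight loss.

Competitive equilibrium: 84 − 6q = 54 + 2.5q → q* = 3.5294, p* = 62.8235.
At q = 2.9: demand price = 84 − 6·2.9 = 66.6; supply price = 54 + 2.5·2.9 = 61.25.
Δq = 3.5294 − 2.9 = 0.6294; wedge = 66.6 − 61.25 = 5.35.
DWL = ½ × 0.6294 × 5.35 = 1.68.

1.68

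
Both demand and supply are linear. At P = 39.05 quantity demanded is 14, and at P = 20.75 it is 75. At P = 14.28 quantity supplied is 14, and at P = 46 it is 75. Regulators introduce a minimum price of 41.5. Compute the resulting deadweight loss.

Demand slope = (20.75 − 39.05)/(75 − 14) = −0.3, so P = 43.25 − 0.3Q.
Supply slope = (46 − 14.28)/(75 − 14) = 0.52, so P = 7 + 0.52Q.
Competitive equilibrium: 43.25 − 0.3Q = 7 + 0.52Q → Q* = 44.2073, P* = 29.9878.
At the floor P = 41.5, quantity demanded = (43.25 − 41.5)/0.3 = 5.8333.
Sellers' marginal cost at Q' = 5.8333: 7 + 0.52·5.8333 = 10.0333.
ΔQ = 44.2073 − 5.8333 = 38.374; wedge = 41.5 − 10.0333 = 31.4667.
Deadweight loss = ½ × 38.374 × 31.4667 = 603.75.

603.75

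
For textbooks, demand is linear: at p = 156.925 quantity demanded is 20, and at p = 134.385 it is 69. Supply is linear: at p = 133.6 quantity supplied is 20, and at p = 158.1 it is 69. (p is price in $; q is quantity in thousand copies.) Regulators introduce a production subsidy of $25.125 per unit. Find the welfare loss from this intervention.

Demand slope = (134.385 − 156.925)/(69 − 20) = −0.46, so p = 166.125 − 0.46q.
Supply slope = (158.1 − 133.6)/(69 − 20) = 0.5, so p = 123.6 + 0.5q.
Competitive equilibrium: 166.125 − 0.46q = 123.6 + 0.5q → q* = 44.2969, p* = 145.7484.
The subsidy lowers effective supply by 25.125: p = 98.475 + 0.5q.
New quantity: 166.125 − 0.46q = 98.475 + 0.5q → q' = 70.4688.
Overproduction Δq = 70.4688 − 44.2969 = 26.1719; wedge = subsidy = 25.125.
DWL = ½ × 26.1719 × 25.125 = $328.78 thousand.

$328.78 thousand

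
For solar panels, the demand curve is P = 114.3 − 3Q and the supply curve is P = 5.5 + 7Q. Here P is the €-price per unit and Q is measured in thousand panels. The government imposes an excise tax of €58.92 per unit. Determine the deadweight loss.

Competitive equilibrium: 114.3 − 3Q = 5.5 + 7Q → Q* = 10.88, P* = 81.66.
With the tax, the buyer price exceeds the seller price by 58.92: (114.3 − 3Q) − (5.5 + 7Q) = 58.92 → Q' = 4.988.
ΔQ = 10.88 − 4.988 = 5.892; the wedge equals the tax, 58.92.
Welfare loss = ½ × 5.892 × 58.92 = €173.58 thousand.

€173.58 thousand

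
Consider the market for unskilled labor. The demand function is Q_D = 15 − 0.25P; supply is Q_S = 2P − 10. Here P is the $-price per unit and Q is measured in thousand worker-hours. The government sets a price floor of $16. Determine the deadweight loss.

In inverse form: demand P = 60 − 4Q, supply P = 5 + 0.5Q.
Competitive equilibrium: 60 − 4Q = 5 + 0.5Q → Q* = 12.2222, P* = 11.1111.
At the floor P = 16, quantity demanded = (60 − 16)/4 = 11.
Sellers' marginal cost at Q' = 11: 5 + 0.5·11 = 10.5.
ΔQ = 12.2222 − 11 = 1.2222; wedge = 16 − 10.5 = 5.5.
The triangle = ½ × 1.2222 × 5.5 = $3.36 thousand.

$3.36 thousand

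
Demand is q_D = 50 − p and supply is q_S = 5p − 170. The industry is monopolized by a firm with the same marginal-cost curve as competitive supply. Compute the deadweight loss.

22.04

In inverse form: demand p = 50 − q, supply p = 34 + 0.2q.
Competitive equilibrium: 50 − q = 34 + 0.2q → q* = 13.3333, p* = 36.6667.
Marginal revenue: MR = 50 − 2q. Set MR = MC: 50 − 2q = 34 + 0.2q → q_m = 7.2727.
Price p_m = 50 − 1·7.2727 = 42.7273; MC(q_m) = 34 + 0.2·7.2727 = 35.4545.
Competitive q* = 13.3333, so Δq = 6.0606; wedge = 42.7273 − 35.4545 = 7.2728.
Deadweight loss = ½ × 6.0606 × 7.2728 = 22.04.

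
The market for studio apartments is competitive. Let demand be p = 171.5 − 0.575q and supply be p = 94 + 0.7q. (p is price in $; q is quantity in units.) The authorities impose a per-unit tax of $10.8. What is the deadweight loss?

$45.74

Competitive equilibrium: 171.5 − 0.575q = 94 + 0.7q → q* = 60.7843, p* = 136.549.
With the tax, the buyer price exceeds the seller price by 10.8: (171.5 − 0.575q) − (94 + 0.7q) = 10.8 → q' = 52.3137.
Δq = 60.7843 − 52.3137 = 8.4706; the wedge equals the tax, 10.8.
DWL = ½ × 8.4706 × 10.8 = $45.74.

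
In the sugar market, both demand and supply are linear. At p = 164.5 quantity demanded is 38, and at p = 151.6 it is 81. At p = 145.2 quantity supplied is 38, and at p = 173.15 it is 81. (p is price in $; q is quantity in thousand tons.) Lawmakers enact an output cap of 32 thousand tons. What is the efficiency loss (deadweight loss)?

$328.95 thousand

Demand slope = (151.6 − 164.5)/(81 − 38) = −0.3, so p = 175.9 − 0.3q.
Supply slope = (173.15 − 145.2)/(81 − 38) = 0.65, so p = 120.5 + 0.65q.
Competitive equilibrium: 175.9 − 0.3q = 120.5 + 0.65q → q* = 58.3158, p* = 158.4053.
At q = 32: demand price = 175.9 − 0.3·32 = 166.3; supply price = 120.5 + 0.65·32 = 141.3.
Δq = 58.3158 − 32 = 26.3158; wedge = 166.3 − 141.3 = 25.
Welfare loss = ½ × 26.3158 × 25 = $328.95 thousand.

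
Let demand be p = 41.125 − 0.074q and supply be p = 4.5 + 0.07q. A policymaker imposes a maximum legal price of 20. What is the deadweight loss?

Competitive equilibrium: 41.125 − 0.074q = 4.5 + 0.07q → q* = 254.3403, p* = 22.3038.
At the ceiling p = 20, quantity supplied = (20 − 4.5)/0.07 = 221.4286.
Willingness to pay at q' = 221.4286: 41.125 − 0.074·221.4286 = 24.7393.
Δq = 254.3403 − 221.4286 = 32.9117; wedge = 24.7393 − 20 = 4.7393.
DWL = ½ × 32.9117 × 4.7393 = 77.99.

77.99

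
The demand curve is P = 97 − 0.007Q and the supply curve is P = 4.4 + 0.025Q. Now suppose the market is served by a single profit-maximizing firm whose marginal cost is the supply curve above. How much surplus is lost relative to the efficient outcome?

Competitive equilibrium: 97 − 0.007Q = 4.4 + 0.025Q → Q* = 2893.75, P* = 76.7438.
Marginal revenue: MR = 97 − 0.014Q. Set MR = MC: 97 − 0.014Q = 4.4 + 0.025Q → Q_m = 2374.359.
Price P_m = 97 − 0.007·2374.359 = 80.3795; MC(Q_m) = 4.4 + 0.025·2374.359 = 63.759.
Competitive Q* = 2893.75, so ΔQ = 519.391; wedge = 80.3795 − 63.759 = 16.6205.
Deadweight loss = ½ × 519.391 × 16.6205 = 4316.27.

4316.27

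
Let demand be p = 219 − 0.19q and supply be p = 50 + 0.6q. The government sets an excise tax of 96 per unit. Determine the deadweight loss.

5832.91

Competitive equilibrium: 219 − 0.19q = 50 + 0.6q → q* = 213.9241, p* = 178.3544.
With the tax, the buyer price exceeds the seller price by 96: (219 − 0.19q) − (50 + 0.6q) = 96 → q' = 92.4051.
Δq = 213.9241 − 92.4051 = 121.519; the wedge equals the tax, 96.
DWL = ½ × 121.519 × 96 = 5832.91.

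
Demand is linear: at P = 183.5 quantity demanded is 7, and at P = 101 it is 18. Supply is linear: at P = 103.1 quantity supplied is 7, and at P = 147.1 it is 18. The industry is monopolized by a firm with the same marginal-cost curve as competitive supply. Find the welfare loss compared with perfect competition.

Demand slope = (101 − 183.5)/(18 − 7) = −7.5, so P = 236 − 7.5Q.
Supply slope = (147.1 − 103.1)/(18 − 7) = 4, so P = 75.1 + 4Q.
Competitive equilibrium: 236 − 7.5Q = 75.1 + 4Q → Q* = 13.9913, P* = 131.0652.
Marginal revenue: MR = 236 − 15Q. Set MR = MC: 236 − 15Q = 75.1 + 4Q → Q_m = 8.4684.
Price P_m = 236 − 7.5·8.4684 = 172.487; MC(Q_m) = 75.1 + 4·8.4684 = 108.9736.
Competitive Q* = 13.9913, so ΔQ = 5.5229; wedge = 172.487 − 108.9736 = 63.5134.
The triangle = ½ × 5.5229 × 63.5134 = 175.39.

175.39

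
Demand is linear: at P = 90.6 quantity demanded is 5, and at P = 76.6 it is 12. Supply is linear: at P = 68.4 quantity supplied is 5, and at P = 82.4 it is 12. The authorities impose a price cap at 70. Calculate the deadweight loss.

Demand slope = (76.6 − 90.6)/(12 − 5) = −2, so P = 100.6 − 2Q.
Supply slope = (82.4 − 68.4)/(12 − 5) = 2, so P = 58.4 + 2Q.
Competitive equilibrium: 100.6 − 2Q = 58.4 + 2Q → Q* = 10.55, P* = 79.5.
At the ceiling P = 70, quantity supplied = (70 − 58.4)/2 = 5.8.
Willingness to pay at Q' = 5.8: 100.6 − 2·5.8 = 89.
ΔQ = 10.55 − 5.8 = 4.75; wedge = 89 − 70 = 19.
Welfare loss = ½ × 4.75 × 19 = 45.125.

45.125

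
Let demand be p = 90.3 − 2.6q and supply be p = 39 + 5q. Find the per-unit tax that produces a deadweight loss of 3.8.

Competitive equilibrium: 90.3 − 2.6q = 39 + 5q → q* = 6.75, p* = 72.75.
A tax t gives Δq = t/7.6 and wedge t, so DWL = t²/15.2.
t²/15.2 = 3.8 → t² = 57.76 → t = 7.6.

7.6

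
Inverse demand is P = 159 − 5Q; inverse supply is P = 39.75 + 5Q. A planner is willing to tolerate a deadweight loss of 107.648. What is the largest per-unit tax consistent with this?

Competitive equilibrium: 159 − 5Q = 39.75 + 5Q → Q* = 11.925, P* = 99.375.
A tax t gives ΔQ = t/10 and wedge t, so DWL = t²/20.
t²/20 = 107.648 → t² = 2152.96 → t = 46.4.

46.4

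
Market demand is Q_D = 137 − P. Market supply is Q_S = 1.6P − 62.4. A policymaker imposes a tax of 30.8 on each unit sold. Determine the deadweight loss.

In inverse form: demand P = 137 − Q, supply P = 39 + 0.625Q.
Competitive equilibrium: 137 − Q = 39 + 0.625Q → Q* = 60.3077, P* = 76.6923.
With the tax, the buyer price exceeds the seller price by 30.8: (137 − Q) − (39 + 0.625Q) = 30.8 → Q' = 41.3538.
ΔQ = 60.3077 − 41.3538 = 18.9539; the wedge equals the tax, 30.8.
Deadweight loss = ½ × 18.9539 × 30.8 = 291.89.

291.89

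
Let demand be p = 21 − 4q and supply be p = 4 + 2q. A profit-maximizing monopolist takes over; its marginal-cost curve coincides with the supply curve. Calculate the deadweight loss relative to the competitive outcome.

Competitive equilibrium: 21 − 4q = 4 + 2q → q* = 2.8333, p* = 9.6667.
Marginal revenue: MR = 21 − 8q. Set MR = MC: 21 − 8q = 4 + 2q → q_m = 1.7.
Price p_m = 21 − 4·1.7 = 14.2; MC(q_m) = 4 + 2·1.7 = 7.4.
Competitive q* = 2.8333, so Δq = 1.1333; wedge = 14.2 − 7.4 = 6.8.
Welfare loss = ½ × 1.1333 × 6.8 = 3.85.

3.85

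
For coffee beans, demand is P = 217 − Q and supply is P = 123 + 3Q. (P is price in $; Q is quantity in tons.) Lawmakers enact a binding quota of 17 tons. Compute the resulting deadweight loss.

Competitive equilibrium: 217 − Q = 123 + 3Q → Q* = 23.5, P* = 193.5.
At Q = 17: demand price = 217 − 1·17 = 200; supply price = 123 + 3·17 = 174.
ΔQ = 23.5 − 17 = 6.5; wedge = 200 − 174 = 26.
Deadweight loss = ½ × 6.5 × 26 = $84.50.

$84.50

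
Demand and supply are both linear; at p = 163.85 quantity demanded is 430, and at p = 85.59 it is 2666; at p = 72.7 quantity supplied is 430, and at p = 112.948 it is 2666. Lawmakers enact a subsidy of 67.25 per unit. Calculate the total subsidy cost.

Demand slope = (85.59 − 163.85)/(2666 − 430) = −0.035, so p = 178.9 − 0.035q.
Supply slope = (112.948 − 72.7)/(2666 − 430) = 0.018, so p = 64.96 + 0.018q.
Competitive equilibrium: 178.9 − 0.035q = 64.96 + 0.018q → q* = 2149.8113, p* = 103.6566.
The subsidy lowers effective supply by 67.25: p = 0.018q − 2.29.
New quantity: 178.9 − 0.035q = 0.018q − 2.29 → q' = 3418.6792.
Total subsidy cost = 67.25 × 3418.6792 = 229906.18.

229906.18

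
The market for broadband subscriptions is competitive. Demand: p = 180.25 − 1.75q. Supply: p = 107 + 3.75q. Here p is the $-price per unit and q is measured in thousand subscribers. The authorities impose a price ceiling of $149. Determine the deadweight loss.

$12.34 thousand

Competitive equilibrium: 180.25 − 1.75q = 107 + 3.75q → q* = 13.3182, p* = 156.9432.
At the ceiling p = 149, quantity supplied = (149 − 107)/3.75 = 11.2.
Willingness to pay at q' = 11.2: 180.25 − 1.75·11.2 = 160.65.
Δq = 13.3182 − 11.2 = 2.1182; wedge = 160.65 − 149 = 11.65.
Deadweight loss = ½ × 2.1182 × 11.65 = $12.34 thousand.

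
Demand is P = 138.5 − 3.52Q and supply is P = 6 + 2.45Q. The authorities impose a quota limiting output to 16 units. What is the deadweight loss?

Competitive equilibrium: 138.5 − 3.52Q = 6 + 2.45Q → Q* = 22.1943, P* = 60.376.
At Q = 16: demand price = 138.5 − 3.52·16 = 82.18; supply price = 6 + 2.45·16 = 45.2.
ΔQ = 22.1943 − 16 = 6.1943; wedge = 82.18 − 45.2 = 36.98.
Welfare loss = ½ × 6.1943 × 36.98 = 114.53.

114.53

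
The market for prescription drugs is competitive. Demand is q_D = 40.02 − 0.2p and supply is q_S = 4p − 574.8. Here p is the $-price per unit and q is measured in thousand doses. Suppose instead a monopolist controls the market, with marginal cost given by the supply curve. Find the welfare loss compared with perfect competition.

$72.09 thousand

In inverse form: demand p = 200.1 − 5q, supply p = 143.7 + 0.25q.
Competitive equilibrium: 200.1 − 5q = 143.7 + 0.25q → q* = 10.7429, p* = 146.3857.
Marginal revenue: MR = 200.1 − 10q. Set MR = MC: 200.1 − 10q = 143.7 + 0.25q → q_m = 5.5024.
Price p_m = 200.1 − 5·5.5024 = 172.588; MC(q_m) = 143.7 + 0.25·5.5024 = 145.0756.
Competitive q* = 10.7429, so Δq = 5.2405; wedge = 172.588 − 145.0756 = 27.5124.
DWL = ½ × 5.2405 × 27.5124 = $72.09 thousand.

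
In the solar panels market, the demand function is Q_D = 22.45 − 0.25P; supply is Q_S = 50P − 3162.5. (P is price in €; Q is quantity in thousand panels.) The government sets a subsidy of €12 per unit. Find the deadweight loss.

In inverse form: demand P = 89.8 − 4Q, supply P = 63.25 + 0.02Q.
Competitive equilibrium: 89.8 − 4Q = 63.25 + 0.02Q → Q* = 6.6045, P* = 63.3821.
The subsidy lowers effective supply by 12: P = 51.25 + 0.02Q.
New quantity: 89.8 − 4Q = 51.25 + 0.02Q → Q' = 9.5896.
Overproduction ΔQ = 9.5896 − 6.6045 = 2.9851; wedge = subsidy = 12.
DWL = ½ × 2.9851 × 12 = €17.91 thousand.

€17.91 thousand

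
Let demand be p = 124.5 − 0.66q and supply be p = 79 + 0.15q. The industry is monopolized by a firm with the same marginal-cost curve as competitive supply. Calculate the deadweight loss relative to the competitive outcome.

Competitive equilibrium: 124.5 − 0.66q = 79 + 0.15q → q* = 56.1728, p* = 87.4259.
Marginal revenue: MR = 124.5 − 1.32q. Set MR = MC: 124.5 − 1.32q = 79 + 0.15q → q_m = 30.9524.
Price p_m = 124.5 − 0.66·30.9524 = 104.0714; MC(q_m) = 79 + 0.15·30.9524 = 83.6429.
Competitive q* = 56.1728, so Δq = 25.2204; wedge = 104.0714 − 83.6429 = 20.4285.
Deadweight loss = ½ × 25.2204 × 20.4285 = 257.61.

257.61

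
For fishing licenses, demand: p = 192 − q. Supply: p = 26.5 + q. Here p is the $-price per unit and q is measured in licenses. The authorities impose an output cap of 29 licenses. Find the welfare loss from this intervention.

$2889.06

Competitive equilibrium: 192 − q = 26.5 + q → q* = 82.75, p* = 109.25.
At q = 29: demand price = 192 − 1·29 = 163; supply price = 26.5 + 1·29 = 55.5.
Δq = 82.75 − 29 = 53.75; wedge = 163 − 55.5 = 107.5.
Deadweight loss = ½ × 53.75 × 107.5 = $2889.06.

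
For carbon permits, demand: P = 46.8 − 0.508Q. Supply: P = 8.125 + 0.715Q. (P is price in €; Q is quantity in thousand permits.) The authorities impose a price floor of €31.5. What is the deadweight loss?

Competitive equilibrium: 46.8 − 0.508Q = 8.125 + 0.715Q → Q* = 31.62306, P* = 30.73549.
At the floor P = 31.5, quantity demanded = (46.8 − 31.5)/0.508 = 30.11811.
Sellers' marginal cost at Q' = 30.11811: 8.125 + 0.715·30.11811 = 29.65945.
ΔQ = 31.62306 − 30.11811 = 1.50495; wedge = 31.5 − 29.65945 = 1.84055.
Deadweight loss = ½ × 1.50495 × 1.84055 = €1.38 thousand.

€1.38 thousand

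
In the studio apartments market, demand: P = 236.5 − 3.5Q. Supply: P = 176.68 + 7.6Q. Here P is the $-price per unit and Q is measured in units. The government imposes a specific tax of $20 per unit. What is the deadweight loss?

Competitive equilibrium: 236.5 − 3.5Q = 176.68 + 7.6Q → Q* = 5.3892, P* = 217.6378.
With the tax, the buyer price exceeds the seller price by 20: (236.5 − 3.5Q) − (176.68 + 7.6Q) = 20 → Q' = 3.5874.
ΔQ = 5.3892 − 3.5874 = 1.8018; the wedge equals the tax, 20.
Welfare loss = ½ × 1.8018 × 20 = $18.02.

$18.02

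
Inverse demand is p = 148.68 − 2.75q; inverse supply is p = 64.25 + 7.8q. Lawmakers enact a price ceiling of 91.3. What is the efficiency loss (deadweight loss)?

Competitive equilibrium: 148.68 − 2.75q = 64.25 + 7.8q → q* = 8.0028, p* = 126.6722.
At the ceiling p = 91.3, quantity supplied = (91.3 − 64.25)/7.8 = 3.4679.
Willingness to pay at q' = 3.4679: 148.68 − 2.75·3.4679 = 139.1433.
Δq = 8.0028 − 3.4679 = 4.5349; wedge = 139.1433 − 91.3 = 47.8433.
The triangle = ½ × 4.5349 × 47.8433 = 108.48.

108.48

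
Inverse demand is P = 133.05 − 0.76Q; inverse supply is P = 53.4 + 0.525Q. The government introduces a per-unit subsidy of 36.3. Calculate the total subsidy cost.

Competitive equilibrium: 133.05 − 0.76Q = 53.4 + 0.525Q → Q* = 61.98444, P* = 85.94183.
The subsidy lowers effective supply by 36.3: P = 17.1 + 0.525Q.
New quantity: 133.05 − 0.76Q = 17.1 + 0.525Q → Q' = 90.23346.
Total subsidy cost = 36.3 × 90.23346 = 3275.47.

3275.47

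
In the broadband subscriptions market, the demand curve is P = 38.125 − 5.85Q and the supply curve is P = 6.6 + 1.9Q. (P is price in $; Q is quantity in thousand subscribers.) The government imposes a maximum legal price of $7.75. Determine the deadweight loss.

$46.46 thousand

Competitive equilibrium: 38.125 − 5.85Q = 6.6 + 1.9Q → Q* = 4.0677, P* = 14.3287.
At the ceiling P = 7.75, quantity supplied = (7.75 − 6.6)/1.9 = 0.6053.
Willingness to pay at Q' = 0.6053: 38.125 − 5.85·0.6053 = 34.584.
ΔQ = 4.0677 − 0.6053 = 3.4624; wedge = 34.584 − 7.75 = 26.834.
DWL = ½ × 3.4624 × 26.834 = $46.46 thousand.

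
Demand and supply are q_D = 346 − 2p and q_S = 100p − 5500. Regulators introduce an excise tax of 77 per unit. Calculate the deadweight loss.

5812.75

In inverse form: demand p = 173 − 0.5q, supply p = 55 + 0.01q.
Competitive equilibrium: 173 − 0.5q = 55 + 0.01q → q* = 231.37255, p* = 57.31373.
With the tax, the buyer price exceeds the seller price by 77: (173 − 0.5q) − (55 + 0.01q) = 77 → q' = 80.39216.
Δq = 231.37255 − 80.39216 = 150.98039; the wedge equals the tax, 77.
Welfare loss = ½ × 150.98039 × 77 = 5812.75.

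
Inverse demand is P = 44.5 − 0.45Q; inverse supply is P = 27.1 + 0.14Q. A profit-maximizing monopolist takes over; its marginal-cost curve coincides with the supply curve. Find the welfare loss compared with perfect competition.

48.04

Competitive equilibrium: 44.5 − 0.45Q = 27.1 + 0.14Q → Q* = 29.4915, P* = 31.2288.
Marginal revenue: MR = 44.5 − 0.9Q. Set MR = MC: 44.5 − 0.9Q = 27.1 + 0.14Q → Q_m = 16.7308.
Price P_m = 44.5 − 0.45·16.7308 = 36.9711; MC(Q_m) = 27.1 + 0.14·16.7308 = 29.4423.
Competitive Q* = 29.4915, so ΔQ = 12.7607; wedge = 36.9711 − 29.4423 = 7.5288.
DWL = ½ × 12.7607 × 7.5288 = 48.04.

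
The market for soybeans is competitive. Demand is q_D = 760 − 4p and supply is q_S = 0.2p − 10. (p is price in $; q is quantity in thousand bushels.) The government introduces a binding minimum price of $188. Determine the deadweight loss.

$914.67 thousand

In inverse form: demand p = 190 − 0.25q, supply p = 50 + 5q.
Competitive equilibrium: 190 − 0.25q = 50 + 5q → q* = 26.6667, p* = 183.3333.
At the floor p = 188, quantity demanded = (190 − 188)/0.25 = 8.
Sellers' marginal cost at q' = 8: 50 + 5·8 = 90.
Δq = 26.6667 − 8 = 18.6667; wedge = 188 − 90 = 98.
Deadweight loss = ½ × 18.6667 × 98 = $914.67 thousand.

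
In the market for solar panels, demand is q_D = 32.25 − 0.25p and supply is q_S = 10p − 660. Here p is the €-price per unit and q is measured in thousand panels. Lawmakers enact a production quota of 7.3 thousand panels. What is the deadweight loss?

In inverse form: demand p = 129 − 4q, supply p = 66 + 0.1q.
Competitive equilibrium: 129 − 4q = 66 + 0.1q → q* = 15.3659, p* = 67.5366.
At q = 7.3: demand price = 129 − 4·7.3 = 99.8; supply price = 66 + 0.1·7.3 = 66.73.
Δq = 15.3659 − 7.3 = 8.0659; wedge = 99.8 − 66.73 = 33.07.
Welfare loss = ½ × 8.0659 × 33.07 = €133.37 thousand.

€133.37 thousand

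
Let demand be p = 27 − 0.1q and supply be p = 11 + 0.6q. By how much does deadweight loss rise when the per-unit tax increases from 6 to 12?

77.14

Competitive equilibrium: 27 − 0.1q = 11 + 0.6q → q* = 22.8571, p* = 24.7143.
For a per-unit tax t: Δq = t/0.7, so DWL = ½·t·(t/0.7) = t²/1.4.
At t = 6: DWL = 25.714. At t = 12: DWL = 102.857.
Increase = 102.857 − 25.714 = 77.14.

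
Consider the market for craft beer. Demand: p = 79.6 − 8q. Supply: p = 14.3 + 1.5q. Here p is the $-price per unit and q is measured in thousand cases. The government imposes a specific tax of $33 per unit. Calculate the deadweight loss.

Competitive equilibrium: 79.6 − 8q = 14.3 + 1.5q → q* = 6.8737, p* = 24.6105.
With the tax, the buyer price exceeds the seller price by 33: (79.6 − 8q) − (14.3 + 1.5q) = 33 → q' = 3.4.
Δq = 6.8737 − 3.4 = 3.4737; the wedge equals the tax, 33.
Welfare loss = ½ × 3.4737 × 33 = $57.32 thousand.

$57.32 thousand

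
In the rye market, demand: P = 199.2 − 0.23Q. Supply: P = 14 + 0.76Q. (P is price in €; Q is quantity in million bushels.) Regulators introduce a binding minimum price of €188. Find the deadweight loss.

€9478.09 million

Competitive equilibrium: 199.2 − 0.23Q = 14 + 0.76Q → Q* = 187.0707, P* = 156.1737.
At the floor P = 188, quantity demanded = (199.2 − 188)/0.23 = 48.6957.
Sellers' marginal cost at Q' = 48.6957: 14 + 0.76·48.6957 = 51.0087.
ΔQ = 187.0707 − 48.6957 = 138.375; wedge = 188 − 51.0087 = 136.9913.
Welfare loss = ½ × 138.375 × 136.9913 = €9478.09 million.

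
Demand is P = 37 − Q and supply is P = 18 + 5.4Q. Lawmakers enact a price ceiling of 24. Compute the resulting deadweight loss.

Competitive equilibrium: 37 − Q = 18 + 5.4Q → Q* = 2.9688, P* = 34.0313.
At the ceiling P = 24, quantity supplied = (24 − 18)/5.4 = 1.1111.
Willingness to pay at Q' = 1.1111: 37 − 1·1.1111 = 35.8889.
ΔQ = 2.9688 − 1.1111 = 1.8577; wedge = 35.8889 − 24 = 11.8889.
Deadweight loss = ½ × 1.8577 × 11.8889 = 11.04.

11.04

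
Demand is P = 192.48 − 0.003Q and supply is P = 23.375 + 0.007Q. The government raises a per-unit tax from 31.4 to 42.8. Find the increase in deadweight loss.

Competitive equilibrium: 192.48 − 0.003Q = 23.375 + 0.007Q → Q* = 16910.5, P* = 141.7485.
For a per-unit tax t: ΔQ = t/0.01, so DWL = ½·t·(t/0.01) = t²/0.02.
At t = 31.4: DWL = 49298. At t = 42.8: DWL = 91592.
Increase = 91592 − 49298 = 42294.

42294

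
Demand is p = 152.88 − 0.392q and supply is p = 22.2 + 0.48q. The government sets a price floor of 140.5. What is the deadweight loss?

Competitive equilibrium: 152.88 − 0.392q = 22.2 + 0.48q → q* = 149.8624, p* = 94.1339.
At the floor p = 140.5, quantity demanded = (152.88 − 140.5)/0.392 = 31.5816.
Sellers' marginal cost at q' = 31.5816: 22.2 + 0.48·31.5816 = 37.3592.
Δq = 149.8624 − 31.5816 = 118.2808; wedge = 140.5 − 37.3592 = 103.1408.
Deadweight loss = ½ × 118.2808 × 103.1408 = 6099.79.

6099.79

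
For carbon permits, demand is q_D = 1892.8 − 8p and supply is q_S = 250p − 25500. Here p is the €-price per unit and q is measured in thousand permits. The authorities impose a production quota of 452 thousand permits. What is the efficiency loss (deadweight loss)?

In inverse form: demand p = 236.6 − 0.125q, supply p = 102 + 0.004q.
Competitive equilibrium: 236.6 − 0.125q = 102 + 0.004q → q* = 1043.4109, p* = 106.1736.
At q = 452: demand price = 236.6 − 0.125·452 = 180.1; supply price = 102 + 0.004·452 = 103.808.
Δq = 1043.4109 − 452 = 591.4109; wedge = 180.1 − 103.808 = 76.292.
Deadweight loss = ½ × 591.4109 × 76.292 = €22559.96 thousand.

€22559.96 thousand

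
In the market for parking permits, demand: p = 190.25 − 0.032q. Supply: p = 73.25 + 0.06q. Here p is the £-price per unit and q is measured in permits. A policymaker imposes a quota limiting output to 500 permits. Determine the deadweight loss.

£27396.74

Competitive equilibrium: 190.25 − 0.032q = 73.25 + 0.06q → q* = 1271.7391, p* = 149.5543.
At q = 500: demand price = 190.25 − 0.032·500 = 174.25; supply price = 73.25 + 0.06·500 = 103.25.
Δq = 1271.7391 − 500 = 771.7391; wedge = 174.25 − 103.25 = 71.
The triangle = ½ × 771.7391 × 71 = £27396.74.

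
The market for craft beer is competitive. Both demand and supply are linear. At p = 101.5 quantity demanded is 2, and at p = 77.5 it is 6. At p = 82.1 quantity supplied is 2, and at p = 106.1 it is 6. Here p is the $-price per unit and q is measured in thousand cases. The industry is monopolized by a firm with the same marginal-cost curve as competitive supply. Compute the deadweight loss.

Demand slope = (77.5 − 101.5)/(6 − 2) = −6, so p = 113.5 − 6q.
Supply slope = (106.1 − 82.1)/(6 − 2) = 6, so p = 70.1 + 6q.
Competitive equilibrium: 113.5 − 6q = 70.1 + 6q → q* = 3.6167, p* = 91.8.
Marginal revenue: MR = 113.5 − 12q. Set MR = MC: 113.5 − 12q = 70.1 + 6q → q_m = 2.4111.
Price p_m = 113.5 − 6·2.4111 = 99.0334; MC(q_m) = 70.1 + 6·2.4111 = 84.5666.
Competitive q* = 3.6167, so Δq = 1.2056; wedge = 99.0334 − 84.5666 = 14.4668.
The triangle = ½ × 1.2056 × 14.4668 = $8.72 thousand.

$8.72 thousand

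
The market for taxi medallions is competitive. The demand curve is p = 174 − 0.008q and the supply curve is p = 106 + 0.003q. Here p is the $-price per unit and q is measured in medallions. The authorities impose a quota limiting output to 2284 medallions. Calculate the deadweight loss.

$83561.43

Competitive equilibrium: 174 − 0.008q = 106 + 0.003q → q* = 6181.8182, p* = 124.5455.
At q = 2284: demand price = 174 − 0.008·2284 = 155.728; supply price = 106 + 0.003·2284 = 112.852.
Δq = 6181.8182 − 2284 = 3897.8182; wedge = 155.728 − 112.852 = 42.876.
The triangle = ½ × 3897.8182 × 42.876 = $83561.43.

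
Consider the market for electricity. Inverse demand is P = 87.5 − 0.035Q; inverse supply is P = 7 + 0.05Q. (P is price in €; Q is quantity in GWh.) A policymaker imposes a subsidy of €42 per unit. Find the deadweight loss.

€10376.47

Competitive equilibrium: 87.5 − 0.035Q = 7 + 0.05Q → Q* = 947.0588, P* = 54.3529.
The subsidy lowers effective supply by 42: P = 0.05Q − 35.
New quantity: 87.5 − 0.035Q = 0.05Q − 35 → Q' = 1441.1765.
Overproduction ΔQ = 1441.1765 − 947.0588 = 494.1177; wedge = subsidy = 42.
Welfare loss = ½ × 494.1177 × 42 = €10376.47.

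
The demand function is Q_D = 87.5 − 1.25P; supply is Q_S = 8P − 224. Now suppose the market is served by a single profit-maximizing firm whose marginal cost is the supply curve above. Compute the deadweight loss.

In inverse form: demand P = 70 − 0.8Q, supply P = 28 + 0.125Q.
Competitive equilibrium: 70 − 0.8Q = 28 + 0.125Q → Q* = 45.4054, P* = 33.6757.
Marginal revenue: MR = 70 − 1.6Q. Set MR = MC: 70 − 1.6Q = 28 + 0.125Q → Q_m = 24.3478.
Price P_m = 70 − 0.8·24.3478 = 50.5218; MC(Q_m) = 28 + 0.125·24.3478 = 31.0435.
Competitive Q* = 45.4054, so ΔQ = 21.0576; wedge = 50.5218 − 31.0435 = 19.4783.
Welfare loss = ½ × 21.0576 × 19.4783 = 205.08.

205.08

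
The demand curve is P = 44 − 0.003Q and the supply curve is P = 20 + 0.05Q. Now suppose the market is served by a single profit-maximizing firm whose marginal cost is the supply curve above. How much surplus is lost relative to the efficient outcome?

15.59

Competitive equilibrium: 44 − 0.003Q = 20 + 0.05Q → Q* = 452.8302, P* = 42.6415.
Marginal revenue: MR = 44 − 0.006Q. Set MR = MC: 44 − 0.006Q = 20 + 0.05Q → Q_m = 428.5714.
Price P_m = 44 − 0.003·428.5714 = 42.7143; MC(Q_m) = 20 + 0.05·428.5714 = 41.4286.
Competitive Q* = 452.8302, so ΔQ = 24.2588; wedge = 42.7143 − 41.4286 = 1.2857.
The triangle = ½ × 24.2588 × 1.2857 = 15.59.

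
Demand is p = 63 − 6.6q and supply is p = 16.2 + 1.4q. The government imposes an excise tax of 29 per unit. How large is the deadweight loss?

Competitive equilibrium: 63 − 6.6q = 16.2 + 1.4q → q* = 5.85, p* = 24.39.
With the tax, the buyer price exceeds the seller price by 29: (63 − 6.6q) − (16.2 + 1.4q) = 29 → q' = 2.225.
Δq = 5.85 − 2.225 = 3.625; the wedge equals the tax, 29.
Welfare loss = ½ × 3.625 × 29 = 52.56.

52.56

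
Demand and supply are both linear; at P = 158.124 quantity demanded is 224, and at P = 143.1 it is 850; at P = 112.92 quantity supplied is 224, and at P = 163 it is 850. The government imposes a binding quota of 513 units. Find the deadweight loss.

1103.18

Demand slope = (143.1 − 158.124)/(850 − 224) = −0.024, so P = 163.5 − 0.024Q.
Supply slope = (163 − 112.92)/(850 − 224) = 0.08, so P = 95 + 0.08Q.
Competitive equilibrium: 163.5 − 0.024Q = 95 + 0.08Q → Q* = 658.6538, P* = 147.6923.
At Q = 513: demand price = 163.5 − 0.024·513 = 151.188; supply price = 95 + 0.08·513 = 136.04.
ΔQ = 658.6538 − 513 = 145.6538; wedge = 151.188 − 136.04 = 15.148.
The triangle = ½ × 145.6538 × 15.148 = 1103.18.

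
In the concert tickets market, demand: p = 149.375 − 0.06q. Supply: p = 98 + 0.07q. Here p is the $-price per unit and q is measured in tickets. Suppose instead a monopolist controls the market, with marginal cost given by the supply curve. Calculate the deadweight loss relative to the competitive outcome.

$1012.34

Competitive equilibrium: 149.375 − 0.06q = 98 + 0.07q → q* = 395.1923, p* = 125.6635.
Marginal revenue: MR = 149.375 − 0.12q. Set MR = MC: 149.375 − 0.12q = 98 + 0.07q → q_m = 270.3947.
Price p_m = 149.375 − 0.06·270.3947 = 133.1513; MC(q_m) = 98 + 0.07·270.3947 = 116.9276.
Competitive q* = 395.1923, so Δq = 124.7976; wedge = 133.1513 − 116.9276 = 16.2237.
Deadweight loss = ½ × 124.7976 × 16.2237 = $1012.34.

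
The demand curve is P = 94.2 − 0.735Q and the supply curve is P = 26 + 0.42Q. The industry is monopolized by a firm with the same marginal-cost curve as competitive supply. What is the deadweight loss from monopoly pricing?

Competitive equilibrium: 94.2 − 0.735Q = 26 + 0.42Q → Q* = 59.0476, P* = 50.8.
Marginal revenue: MR = 94.2 − 1.47Q. Set MR = MC: 94.2 − 1.47Q = 26 + 0.42Q → Q_m = 36.0847.
Price P_m = 94.2 − 0.735·36.0847 = 67.6777; MC(Q_m) = 26 + 0.42·36.0847 = 41.1556.
Competitive Q* = 59.0476, so ΔQ = 22.9629; wedge = 67.6777 − 41.1556 = 26.5221.
Welfare loss = ½ × 22.9629 × 26.5221 = 304.51.

304.51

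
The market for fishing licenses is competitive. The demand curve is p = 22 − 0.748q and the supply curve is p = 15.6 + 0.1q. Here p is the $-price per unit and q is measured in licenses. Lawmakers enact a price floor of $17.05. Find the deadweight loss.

$0.37

Competitive equilibrium: 22 − 0.748q = 15.6 + 0.1q → q* = 7.5472, p* = 16.3547.
At the floor p = 17.05, quantity demanded = (22 − 17.05)/0.748 = 6.6176.
Sellers' marginal cost at q' = 6.6176: 15.6 + 0.1·6.6176 = 16.2618.
Δq = 7.5472 − 6.6176 = 0.9296; wedge = 17.05 − 16.2618 = 0.7882.
Welfare loss = ½ × 0.9296 × 0.7882 = $0.37.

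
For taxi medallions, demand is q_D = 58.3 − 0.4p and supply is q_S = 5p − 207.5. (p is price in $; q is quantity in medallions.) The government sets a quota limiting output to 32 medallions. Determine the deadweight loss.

$59

In inverse form: demand p = 145.75 − 2.5q, supply p = 41.5 + 0.2q.
Competitive equilibrium: 145.75 − 2.5q = 41.5 + 0.2q → q* = 38.6111, p* = 49.2222.
At q = 32: demand price = 145.75 − 2.5·32 = 65.75; supply price = 41.5 + 0.2·32 = 47.9.
Δq = 38.6111 − 32 = 6.6111; wedge = 65.75 − 47.9 = 17.85.
DWL = ½ × 6.6111 × 17.85 = $59.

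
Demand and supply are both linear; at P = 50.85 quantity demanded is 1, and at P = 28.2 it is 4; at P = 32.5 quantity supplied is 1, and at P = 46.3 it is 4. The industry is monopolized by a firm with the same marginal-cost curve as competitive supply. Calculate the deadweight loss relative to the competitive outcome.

5.62

Demand slope = (28.2 − 50.85)/(4 − 1) = −7.55, so P = 58.4 − 7.55Q.
Supply slope = (46.3 − 32.5)/(4 − 1) = 4.6, so P = 27.9 + 4.6Q.
Competitive equilibrium: 58.4 − 7.55Q = 27.9 + 4.6Q → Q* = 2.5103, P* = 39.4473.
Marginal revenue: MR = 58.4 − 15.1Q. Set MR = MC: 58.4 − 15.1Q = 27.9 + 4.6Q → Q_m = 1.5482.
Price P_m = 58.4 − 7.55·1.5482 = 46.7111; MC(Q_m) = 27.9 + 4.6·1.5482 = 35.0217.
Competitive Q* = 2.5103, so ΔQ = 0.9621; wedge = 46.7111 − 35.0217 = 11.6894.
DWL = ½ × 0.9621 × 11.6894 = 5.62.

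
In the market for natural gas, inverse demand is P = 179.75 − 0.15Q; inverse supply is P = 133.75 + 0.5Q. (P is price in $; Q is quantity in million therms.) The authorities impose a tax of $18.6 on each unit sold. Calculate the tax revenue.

$784.06 million

Competitive equilibrium: 179.75 − 0.15Q = 133.75 + 0.5Q → Q* = 70.7692, P* = 169.1346.
With the tax, the buyer price exceeds the seller price by 18.6: (179.75 − 0.15Q) − (133.75 + 0.5Q) = 18.6 → Q' = 42.1538.
Tax revenue = 18.6 × 42.1538 = $784.06 million.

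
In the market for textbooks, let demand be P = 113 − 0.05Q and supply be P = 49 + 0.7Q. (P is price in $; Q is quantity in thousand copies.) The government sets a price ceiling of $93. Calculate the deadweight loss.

Competitive equilibrium: 113 − 0.05Q = 49 + 0.7Q → Q* = 85.3333, P* = 108.7333.
At the ceiling P = 93, quantity supplied = (93 − 49)/0.7 = 62.8571.
Willingness to pay at Q' = 62.8571: 113 − 0.05·62.8571 = 109.8571.
ΔQ = 85.3333 − 62.8571 = 22.4762; wedge = 109.8571 − 93 = 16.8571.
Deadweight loss = ½ × 22.4762 × 16.8571 = $189.44 thousand.

$189.44 thousand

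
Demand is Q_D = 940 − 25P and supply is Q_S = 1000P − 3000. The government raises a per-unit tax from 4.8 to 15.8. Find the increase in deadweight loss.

In inverse form: demand P = 37.6 − 0.04Q, supply P = 3 + 0.001Q.
Competitive equilibrium: 37.6 − 0.04Q = 3 + 0.001Q → Q* = 843.9024, P* = 3.8439.
For a per-unit tax t: ΔQ = t/0.041, so DWL = ½·t·(t/0.041) = t²/0.082.
At t = 4.8: DWL = 280.976. At t = 15.8: DWL = 3044.39.
Increase = 3044.39 − 280.976 = 2763.41.

2763.41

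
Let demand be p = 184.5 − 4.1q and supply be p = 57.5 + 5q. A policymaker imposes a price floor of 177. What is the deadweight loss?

Competitive equilibrium: 184.5 − 4.1q = 57.5 + 5q → q* = 13.95604, p* = 127.28022.
At the floor p = 177, quantity demanded = (184.5 − 177)/4.1 = 1.82927.
Sellers' marginal cost at q' = 1.82927: 57.5 + 5·1.82927 = 66.64635.
Δq = 13.95604 − 1.82927 = 12.12677; wedge = 177 − 66.64635 = 110.35365.
Welfare loss = ½ × 12.12677 × 110.35365 = 669.12.

669.12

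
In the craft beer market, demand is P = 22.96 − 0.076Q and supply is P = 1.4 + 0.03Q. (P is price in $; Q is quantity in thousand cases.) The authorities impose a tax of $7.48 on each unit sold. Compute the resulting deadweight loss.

Competitive equilibrium: 22.96 − 0.076Q = 1.4 + 0.03Q → Q* = 203.3962, P* = 7.5019.
With the tax, the buyer price exceeds the seller price by 7.48: (22.96 − 0.076Q) − (1.4 + 0.03Q) = 7.48 → Q' = 132.8302.
ΔQ = 203.3962 − 132.8302 = 70.566; the wedge equals the tax, 7.48.
DWL = ½ × 70.566 × 7.48 = $263.92 thousand.

$263.92 thousand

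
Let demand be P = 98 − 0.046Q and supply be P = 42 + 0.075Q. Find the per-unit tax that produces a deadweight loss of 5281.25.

35.75

Competitive equilibrium: 98 − 0.046Q = 42 + 0.075Q → Q* = 462.8099, P* = 76.7107.
A tax t gives ΔQ = t/0.121 and wedge t, so DWL = t²/0.242.
t²/0.242 = 5281.25 → t² = 1278.0625 → t = 35.75.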